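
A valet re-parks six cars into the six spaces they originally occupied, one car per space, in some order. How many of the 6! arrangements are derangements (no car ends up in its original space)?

265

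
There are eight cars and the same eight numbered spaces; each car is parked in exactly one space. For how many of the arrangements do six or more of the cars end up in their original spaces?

Sum C(8,i)·!(8-i) for i = 6..8:
  i=6: C(8,6)·!2 = 28·1 = 28
  i=7: C(8,7)·!1 = 8·0 = 0
  i=8: C(8,8)·!0 = 1·1 = 1
Total = 29.

29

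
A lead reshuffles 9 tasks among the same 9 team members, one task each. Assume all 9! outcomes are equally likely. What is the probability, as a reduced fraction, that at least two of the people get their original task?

Favorable outcomes: Σ_{i≥2} C(9,i)·!(9-i) = 36·1854 + 84·265 + 126·44 + 126·9 + 84·2 + 36·1 + 9·0 + 1·1 = 95887.
Total outcomes: 9! = 362880.
Probability = 95887/362880 = 95887/362880.

95887/362880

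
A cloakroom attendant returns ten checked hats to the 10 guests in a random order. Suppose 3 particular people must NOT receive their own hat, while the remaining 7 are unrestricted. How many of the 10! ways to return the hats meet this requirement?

Let A_j be the event that the j-th constrained one is fixed. By inclusion-exclusion over the 3 events:
Σ_{j=0}^{3} (-1)^j C(3,j)(10-j)!
= C(3,0)·10! - C(3,1)·9! + C(3,2)·8! - C(3,3)·7!
= 3628800 - 1088640 + 120960 - 5040
= 2656080

2656080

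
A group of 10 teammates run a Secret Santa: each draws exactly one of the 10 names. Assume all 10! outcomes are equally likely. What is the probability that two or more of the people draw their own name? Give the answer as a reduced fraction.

958879/3628800

Favorable outcomes: Σ_{i≥2} C(10,i)·!(10-i) = 45·14833 + 120·1854 + 210·265 + 252·44 + 210·9 + 120·2 + 45·1 + 10·0 + 1·1 = 958879.
Total outcomes: 10! = 3628800.
Probability = 958879/3628800 = 958879/3628800.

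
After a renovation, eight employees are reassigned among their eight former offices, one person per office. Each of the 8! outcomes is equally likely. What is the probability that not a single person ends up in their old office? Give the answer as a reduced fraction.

2119/5760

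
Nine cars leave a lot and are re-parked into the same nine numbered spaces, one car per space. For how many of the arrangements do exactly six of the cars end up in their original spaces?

Pick the 6 fixed positions: C(9,6) = 84 ways.
The other 3 form a derangement: !3 = 2.
Total: 84 × 2 = 168.

168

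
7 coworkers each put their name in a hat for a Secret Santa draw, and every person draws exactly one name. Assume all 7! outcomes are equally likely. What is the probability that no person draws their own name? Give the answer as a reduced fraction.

Favorable outcomes: !7 = 1854.
Total outcomes: 7! = 5040.
Probability = 1854/5040 = 103/280.

103/280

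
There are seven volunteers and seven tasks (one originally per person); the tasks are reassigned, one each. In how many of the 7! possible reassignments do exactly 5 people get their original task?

Pick the 5 fixed positions: C(7,5) = 21 ways.
The remaining 2 must be deranged: !2 = 1.
Total: 21 × 1 = 21.

21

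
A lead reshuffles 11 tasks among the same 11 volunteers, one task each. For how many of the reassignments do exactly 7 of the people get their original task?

Choose which 7 of the 11 are fixed: C(11,7) = 330.
The other 4 form a derangement: !4 = 9.
Total: 330 × 9 = 2970.

2970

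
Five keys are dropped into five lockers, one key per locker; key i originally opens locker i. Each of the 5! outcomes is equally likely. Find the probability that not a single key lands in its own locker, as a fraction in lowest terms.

11/30

Favorable outcomes: !5 = 44.
Total outcomes: 5! = 120.
Probability = 44/120 = 11/30.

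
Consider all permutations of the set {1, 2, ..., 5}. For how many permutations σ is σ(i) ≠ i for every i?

44

The number of derangements of 5 is !5 = Σ_{k=0}^{5} (-1)^k·5!/k!
= 5! - 5!/1! + 5!/2! - 5!/3! + 5!/4! - 5!/5!
= 120 - 120 + 60 - 20 + 5 - 1
= 44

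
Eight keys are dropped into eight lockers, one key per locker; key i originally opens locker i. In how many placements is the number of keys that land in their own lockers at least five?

141

# with exactly i fixed is C(8,i)·!(8-i); sum over i=5..8:
  i=5: C(8,5)·!3 = 56·2 = 112
  i=6: C(8,6)·!2 = 28·1 = 28
  i=7: C(8,7)·!1 = 8·0 = 0
  i=8: C(8,8)·!0 = 1·1 = 1
Total = 141.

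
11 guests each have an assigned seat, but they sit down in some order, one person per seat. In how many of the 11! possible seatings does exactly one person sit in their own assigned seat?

Pick the single fixed position: C(11,1) = 11 ways.
The remaining 10 must be deranged: !10 = 1334961.
Total: 11 × 1334961 = 14684571.

14684571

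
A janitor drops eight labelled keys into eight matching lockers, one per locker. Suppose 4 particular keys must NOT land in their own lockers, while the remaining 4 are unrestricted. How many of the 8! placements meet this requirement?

24024

Let A_j be the event that the j-th constrained one is fixed. By inclusion-exclusion over the 4 events:
Σ_{j=0}^{4} (-1)^j C(4,j)(8-j)!
= C(4,0)·8! - C(4,1)·7! + C(4,2)·6! - C(4,3)·5! + C(4,4)·4!
= 40320 - 20160 + 4320 - 480 + 24
= 24024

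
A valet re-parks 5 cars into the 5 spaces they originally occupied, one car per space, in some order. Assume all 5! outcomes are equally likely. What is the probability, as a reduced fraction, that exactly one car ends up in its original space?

3/8

Favorable outcomes: C(5,1)·!4 = 5·9 = 45.
Total outcomes: 5! = 120.
Probability = 45/120 = 3/8.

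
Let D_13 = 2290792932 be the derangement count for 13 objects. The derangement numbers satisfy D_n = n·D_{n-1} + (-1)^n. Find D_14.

D_14 = 14·2290792932 + 1 = 32071101049.

32071101049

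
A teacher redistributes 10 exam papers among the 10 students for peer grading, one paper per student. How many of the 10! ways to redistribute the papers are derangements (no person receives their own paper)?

1334961

Recurrence: !10 = 9·(!9 + !8).
!10 = 9·(133496 + 14833) = 9·148329 = 1334961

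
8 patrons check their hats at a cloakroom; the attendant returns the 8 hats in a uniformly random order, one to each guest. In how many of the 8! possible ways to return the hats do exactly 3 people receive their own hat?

Choose which 3 of the 8 are fixed: C(8,3) = 56.
The other 5 form a derangement: !5 = 44.
Total: 56 × 44 = 2464.

2464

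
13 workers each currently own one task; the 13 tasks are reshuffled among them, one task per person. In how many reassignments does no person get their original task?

Recurrence: !13 = 13·!12 + (-1)^13.
!13 = 13·176214841 - 1 = 2290792932

2290792932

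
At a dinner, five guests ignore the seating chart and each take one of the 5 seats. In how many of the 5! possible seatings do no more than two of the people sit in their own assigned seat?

Sum C(5,i)·!(5-i) for i = 0..2:
  i=0: C(5,0)·!5 = 1·44 = 44
  i=1: C(5,1)·!4 = 5·9 = 45
  i=2: C(5,2)·!3 = 10·2 = 20
Total = 109.

109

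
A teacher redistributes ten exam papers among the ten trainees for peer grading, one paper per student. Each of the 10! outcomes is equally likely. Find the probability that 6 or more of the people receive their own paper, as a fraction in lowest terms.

Favorable outcomes: Σ_{i≥6} C(10,i)·!(10-i) = 210·9 + 120·2 + 45·1 + 10·0 + 1·1 = 2176.
Total outcomes: 10! = 3628800.
Probability = 2176/3628800 = 17/28350.

17/28350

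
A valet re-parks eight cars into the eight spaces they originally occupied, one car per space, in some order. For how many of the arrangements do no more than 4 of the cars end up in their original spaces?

Sum C(8,i)·!(8-i) for i = 0..4:
  i=0: C(8,0)·!8 = 1·14833 = 14833
  i=1: C(8,1)·!7 = 8·1854 = 14832
  i=2: C(8,2)·!6 = 28·265 = 7420
  i=3: C(8,3)·!5 = 56·44 = 2464
  i=4: C(8,4)·!4 = 70·9 = 630
Total = 40179.

40179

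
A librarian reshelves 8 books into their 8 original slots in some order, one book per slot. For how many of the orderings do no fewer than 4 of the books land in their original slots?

771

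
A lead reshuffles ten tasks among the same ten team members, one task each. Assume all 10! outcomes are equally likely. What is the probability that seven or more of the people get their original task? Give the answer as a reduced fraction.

143/1814400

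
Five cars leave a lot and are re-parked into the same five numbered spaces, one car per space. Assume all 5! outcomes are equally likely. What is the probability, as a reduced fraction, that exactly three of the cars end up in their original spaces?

Favorable outcomes: C(5,3)·!2 = 10·1 = 10.
Total outcomes: 5! = 120.
Probability = 10/120 = 1/12.

1/12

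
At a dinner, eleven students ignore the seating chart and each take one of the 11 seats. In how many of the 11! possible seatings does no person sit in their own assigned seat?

14684570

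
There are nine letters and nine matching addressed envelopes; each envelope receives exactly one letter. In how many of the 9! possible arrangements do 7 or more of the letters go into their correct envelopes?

37

# with exactly i fixed is C(9,i)·!(9-i); sum over i=7..9:
  i=7: C(9,7)·!2 = 36·1 = 36
  i=8: C(9,8)·!1 = 9·0 = 0
  i=9: C(9,9)·!0 = 1·1 = 1
Total = 37.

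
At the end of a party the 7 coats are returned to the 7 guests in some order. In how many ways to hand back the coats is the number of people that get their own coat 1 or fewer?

3709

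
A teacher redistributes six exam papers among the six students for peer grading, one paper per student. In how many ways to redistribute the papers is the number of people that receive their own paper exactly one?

264

Pick the single fixed position: C(6,1) = 6 ways.
The other 5 form a derangement: !5 = 44.
Total: 6 × 44 = 264.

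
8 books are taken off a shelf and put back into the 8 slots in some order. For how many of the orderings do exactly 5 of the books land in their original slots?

112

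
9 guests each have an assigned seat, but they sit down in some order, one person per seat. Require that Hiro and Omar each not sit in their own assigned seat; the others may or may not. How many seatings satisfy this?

287280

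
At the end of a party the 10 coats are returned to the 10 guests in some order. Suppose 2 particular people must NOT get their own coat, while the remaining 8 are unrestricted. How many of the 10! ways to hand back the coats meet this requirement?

Inclusion-exclusion on the 2 forbidden self-matches:
Σ_{j=0}^{2} (-1)^j C(2,j)(10-j)!
= C(2,0)·10! - C(2,1)·9! + C(2,2)·8!
= 3628800 - 725760 + 40320
= 2943360

2943360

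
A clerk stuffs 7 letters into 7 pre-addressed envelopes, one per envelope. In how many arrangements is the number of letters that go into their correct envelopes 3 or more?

407

# with exactly i fixed is C(7,i)·!(7-i); sum over i=3..7:
  i=3: C(7,3)·!4 = 35·9 = 315
  i=4: C(7,4)·!3 = 35·2 = 70
  i=5: C(7,5)·!2 = 21·1 = 21
  i=6: C(7,6)·!1 = 7·0 = 0
  i=7: C(7,7)·!0 = 1·1 = 1
Total = 407.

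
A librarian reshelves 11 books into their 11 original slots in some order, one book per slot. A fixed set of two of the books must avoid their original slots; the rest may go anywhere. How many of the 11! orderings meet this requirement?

33022080

Let A_j be the event that the j-th constrained one is fixed. By inclusion-exclusion over the 2 events:
Σ_{j=0}^{2} (-1)^j C(2,j)(11-j)!
= C(2,0)·11! - C(2,1)·10! + C(2,2)·9!
= 39916800 - 7257600 + 362880
= 33022080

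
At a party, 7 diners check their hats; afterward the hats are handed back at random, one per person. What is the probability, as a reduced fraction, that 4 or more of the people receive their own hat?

23/1260

Favorable outcomes: Σ_{i≥4} C(7,i)·!(7-i) = 35·2 + 21·1 + 7·0 + 1·1 = 92.
Total outcomes: 7! = 5040.
Probability = 92/5040 = 23/1260.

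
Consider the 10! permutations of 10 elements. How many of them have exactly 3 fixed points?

Choose which 3 of the 10 are fixed: C(10,3) = 120.
The other 7 form a derangement: !7 = 1854.
Total: 120 × 1854 = 222480.

222480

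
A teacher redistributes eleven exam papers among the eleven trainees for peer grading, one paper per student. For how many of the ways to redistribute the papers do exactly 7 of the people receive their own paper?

2970

Choose which 7 of the 11 are fixed: C(11,7) = 330.
The other 4 form a derangement: !4 = 9.
Total: 330 × 9 = 2970.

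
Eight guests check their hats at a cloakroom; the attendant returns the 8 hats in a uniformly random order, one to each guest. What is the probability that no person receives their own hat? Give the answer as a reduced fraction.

2119/5760

Favorable outcomes: !8 = 14833.
Total outcomes: 8! = 40320.
Probability = 14833/40320 = 2119/5760.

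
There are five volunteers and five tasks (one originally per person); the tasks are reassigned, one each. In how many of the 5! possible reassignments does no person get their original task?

44

By inclusion-exclusion, !5 = Σ (-1)^k · 5!/k! for k=0..5
= 5! - 5!/1! + 5!/2! - 5!/3! + 5!/4! - 5!/5!
= 120 - 120 + 60 - 20 + 5 - 1
= 44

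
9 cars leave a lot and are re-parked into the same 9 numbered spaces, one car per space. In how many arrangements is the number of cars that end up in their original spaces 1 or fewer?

Sum C(9,i)·!(9-i) for i = 0..1:
  i=0: C(9,0)·!9 = 1·133496 = 133496
  i=1: C(9,1)·!8 = 9·14833 = 133497
Total = 266993.

266993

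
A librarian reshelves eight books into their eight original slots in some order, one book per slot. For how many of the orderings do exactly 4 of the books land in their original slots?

630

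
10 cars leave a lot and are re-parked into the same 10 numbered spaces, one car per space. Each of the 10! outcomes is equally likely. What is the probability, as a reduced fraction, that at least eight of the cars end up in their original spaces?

Favorable outcomes: Σ_{i≥8} C(10,i)·!(10-i) = 45·1 + 10·0 + 1·1 = 46.
Total outcomes: 10! = 3628800.
Probability = 46/3628800 = 23/1814400.

23/1814400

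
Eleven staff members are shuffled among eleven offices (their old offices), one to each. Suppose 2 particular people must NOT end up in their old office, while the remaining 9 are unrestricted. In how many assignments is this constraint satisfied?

33022080

Inclusion-exclusion on the 2 forbidden self-matches:
Σ_{j=0}^{2} (-1)^j C(2,j)(11-j)!
= C(2,0)·11! - C(2,1)·10! + C(2,2)·9!
= 39916800 - 7257600 + 362880
= 33022080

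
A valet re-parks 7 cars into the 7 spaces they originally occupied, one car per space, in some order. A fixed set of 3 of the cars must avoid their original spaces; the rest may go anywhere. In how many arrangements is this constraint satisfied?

Let A_j be the event that the j-th constrained one is fixed. By inclusion-exclusion over the 3 events:
Σ_{j=0}^{3} (-1)^j C(3,j)(7-j)!
= C(3,0)·7! - C(3,1)·6! + C(3,2)·5! - C(3,3)·4!
= 5040 - 2160 + 360 - 24
= 3216

3216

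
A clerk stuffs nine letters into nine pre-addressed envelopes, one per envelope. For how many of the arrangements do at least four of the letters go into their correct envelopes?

Sum C(9,i)·!(9-i) for i = 4..9:
  i=4: C(9,4)·!5 = 126·44 = 5544
  i=5: C(9,5)·!4 = 126·9 = 1134
  i=6: C(9,6)·!3 = 84·2 = 168
  i=7: C(9,7)·!2 = 36·1 = 36
  i=8: C(9,8)·!1 = 9·0 = 0
  i=9: C(9,9)·!0 = 1·1 = 1
Total = 6883.

6883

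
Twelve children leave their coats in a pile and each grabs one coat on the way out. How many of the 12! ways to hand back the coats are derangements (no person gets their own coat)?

176214841

!12 is the nearest integer to 12!/e.
12! = 479001600, and 479001600/e ≈ 176214840.93, so !12 = 176214841.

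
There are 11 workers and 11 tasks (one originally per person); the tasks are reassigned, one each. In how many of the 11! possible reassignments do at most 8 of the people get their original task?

# with exactly i fixed is C(11,i)·!(11-i); sum over i=0..8:
  i=0: C(11,0)·!11 = 1·14684570 = 14684570
  i=1: C(11,1)·!10 = 11·1334961 = 14684571
  i=2: C(11,2)·!9 = 55·133496 = 7342280
  i=3: C(11,3)·!8 = 165·14833 = 2447445
  i=4: C(11,4)·!7 = 330·1854 = 611820
  i=5: C(11,5)·!6 = 462·265 = 122430
  i=6: C(11,6)·!5 = 462·44 = 20328
  i=7: C(11,7)·!4 = 330·9 = 2970
  i=8: C(11,8)·!3 = 165·2 = 330
Total = 39916744.

39916744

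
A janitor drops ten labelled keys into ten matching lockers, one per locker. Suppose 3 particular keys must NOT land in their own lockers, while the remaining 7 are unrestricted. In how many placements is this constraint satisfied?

2656080

Inclusion-exclusion on the 3 forbidden self-matches:
Σ_{j=0}^{3} (-1)^j C(3,j)(10-j)!
= C(3,0)·10! - C(3,1)·9! + C(3,2)·8! - C(3,3)·7!
= 3628800 - 1088640 + 120960 - 5040
= 2656080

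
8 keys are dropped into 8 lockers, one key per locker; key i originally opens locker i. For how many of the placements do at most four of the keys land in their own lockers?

40179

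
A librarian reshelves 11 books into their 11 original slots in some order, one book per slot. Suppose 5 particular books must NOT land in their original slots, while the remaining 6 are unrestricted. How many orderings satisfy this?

25022880

Inclusion-exclusion on the 5 forbidden self-matches:
Σ_{j=0}^{5} (-1)^j C(5,j)(11-j)!
= C(5,0)·11! - C(5,1)·10! + C(5,2)·9! - C(5,3)·8! + C(5,4)·7! - C(5,5)·6!
= 39916800 - 18144000 + 3628800 - 403200 + 25200 - 720
= 25022880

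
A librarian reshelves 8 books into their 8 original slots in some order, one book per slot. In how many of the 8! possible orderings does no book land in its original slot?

14833

Use !n = n·!(n-1) + (-1)^n.
!8 = 8·1854 + 1 = 14833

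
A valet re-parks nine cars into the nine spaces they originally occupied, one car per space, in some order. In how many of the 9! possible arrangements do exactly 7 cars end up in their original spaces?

36

Choose which 7 of the 9 are fixed: C(9,7) = 36.
The remaining 2 must be deranged: !2 = 1.
Total: 36 × 1 = 36.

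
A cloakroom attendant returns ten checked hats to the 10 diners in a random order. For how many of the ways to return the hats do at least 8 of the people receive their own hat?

46

# with exactly i fixed is C(10,i)·!(10-i); sum over i=8..10:
  i=8: C(10,8)·!2 = 45·1 = 45
  i=9: C(10,9)·!1 = 10·0 = 0
  i=10: C(10,10)·!0 = 1·1 = 1
Total = 46.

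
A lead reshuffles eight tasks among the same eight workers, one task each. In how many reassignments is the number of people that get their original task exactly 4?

630

Pick the 4 fixed positions: C(8,4) = 70 ways.
The remaining 4 must be deranged: !4 = 9.
Total: 70 × 9 = 630.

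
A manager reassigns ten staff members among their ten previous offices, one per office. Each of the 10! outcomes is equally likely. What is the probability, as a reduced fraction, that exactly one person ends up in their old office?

Favorable outcomes: C(10,1)·!9 = 10·133496 = 1334960.
Total outcomes: 10! = 3628800.
Probability = 1334960/3628800 = 16687/45360.

16687/45360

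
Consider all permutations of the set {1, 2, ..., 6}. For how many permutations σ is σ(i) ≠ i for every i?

265

Use !n = n·!(n-1) + (-1)^n.
!6 = 6·44 + 1 = 265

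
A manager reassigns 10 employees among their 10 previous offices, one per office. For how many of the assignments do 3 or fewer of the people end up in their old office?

# with exactly i fixed is C(10,i)·!(10-i); sum over i=0..3:
  i=0: C(10,0)·!10 = 1·1334961 = 1334961
  i=1: C(10,1)·!9 = 10·133496 = 1334960
  i=2: C(10,2)·!8 = 45·14833 = 667485
  i=3: C(10,3)·!7 = 120·1854 = 222480
Total = 3559886.

3559886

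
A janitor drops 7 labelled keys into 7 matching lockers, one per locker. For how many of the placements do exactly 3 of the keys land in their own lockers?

315

Choose which 3 of the 7 are fixed: C(7,3) = 35.
The other 4 form a derangement: !4 = 9.
Total: 35 × 9 = 315.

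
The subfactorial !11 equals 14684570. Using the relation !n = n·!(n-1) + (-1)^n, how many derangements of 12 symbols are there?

176214841

!12 = 12·14684570 + 1 = 176214841.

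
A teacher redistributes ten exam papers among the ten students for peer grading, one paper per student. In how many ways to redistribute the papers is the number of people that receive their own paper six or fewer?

3628514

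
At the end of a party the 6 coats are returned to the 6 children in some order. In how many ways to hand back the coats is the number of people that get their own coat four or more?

# with exactly i fixed is C(6,i)·!(6-i); sum over i=4..6:
  i=4: C(6,4)·!2 = 15·1 = 15
  i=5: C(6,5)·!1 = 6·0 = 0
  i=6: C(6,6)·!0 = 1·1 = 1
Total = 16.

16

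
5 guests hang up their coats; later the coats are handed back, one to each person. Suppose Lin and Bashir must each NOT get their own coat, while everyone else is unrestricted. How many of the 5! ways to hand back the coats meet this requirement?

Inclusion-exclusion on the 2 forbidden self-matches:
Σ_{j=0}^{2} (-1)^j C(2,j)(5-j)!
= C(2,0)·5! - C(2,1)·4! + C(2,2)·3!
= 120 - 48 + 6
= 78

78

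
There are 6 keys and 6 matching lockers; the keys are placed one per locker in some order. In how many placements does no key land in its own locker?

!6 = 6! · Σ_{k=0}^{6} (-1)^k/k!
= 6! - 6!/1! + 6!/2! - 6!/3! + 6!/4! - 6!/5! + 6!/6!
= 720 - 720 + 360 - 120 + 30 - 6 + 1
= 265

265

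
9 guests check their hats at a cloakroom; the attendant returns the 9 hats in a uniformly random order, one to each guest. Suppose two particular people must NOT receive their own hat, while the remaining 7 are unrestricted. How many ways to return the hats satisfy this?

Inclusion-exclusion on the 2 forbidden self-matches:
Σ_{j=0}^{2} (-1)^j C(2,j)(9-j)!
= C(2,0)·9! - C(2,1)·8! + C(2,2)·7!
= 362880 - 80640 + 5040
= 287280

287280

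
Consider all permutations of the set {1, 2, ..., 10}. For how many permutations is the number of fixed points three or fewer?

3559886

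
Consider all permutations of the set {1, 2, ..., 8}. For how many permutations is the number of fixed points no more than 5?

40291

Sum C(8,i)·!(8-i) for i = 0..5:
  i=0: C(8,0)·!8 = 1·14833 = 14833
  i=1: C(8,1)·!7 = 8·1854 = 14832
  i=2: C(8,2)·!6 = 28·265 = 7420
  i=3: C(8,3)·!5 = 56·44 = 2464
  i=4: C(8,4)·!4 = 70·9 = 630
  i=5: C(8,5)·!3 = 56·2 = 112
Total = 40291.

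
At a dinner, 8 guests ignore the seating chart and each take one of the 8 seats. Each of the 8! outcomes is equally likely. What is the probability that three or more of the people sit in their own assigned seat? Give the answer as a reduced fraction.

647/8064

Favorable outcomes: Σ_{i≥3} C(8,i)·!(8-i) = 56·44 + 70·9 + 56·2 + 28·1 + 8·0 + 1·1 = 3235.
Total outcomes: 8! = 40320.
Probability = 3235/40320 = 647/8064.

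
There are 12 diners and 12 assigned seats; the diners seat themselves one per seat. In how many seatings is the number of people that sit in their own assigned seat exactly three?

Choose which 3 of the 12 are fixed: C(12,3) = 220.
The remaining 9 must be deranged: !9 = 133496.
Total: 220 × 133496 = 29369120.

29369120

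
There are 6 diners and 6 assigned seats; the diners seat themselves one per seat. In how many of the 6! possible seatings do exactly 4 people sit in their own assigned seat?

Pick the 4 fixed positions: C(6,4) = 15 ways.
The remaining 2 must be deranged: !2 = 1.
Total: 15 × 1 = 15.

15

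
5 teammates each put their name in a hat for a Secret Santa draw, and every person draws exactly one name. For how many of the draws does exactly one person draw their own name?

45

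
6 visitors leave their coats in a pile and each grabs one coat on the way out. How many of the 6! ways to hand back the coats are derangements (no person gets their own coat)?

The number of derangements of 6 is !6 = Σ_{k=0}^{6} (-1)^k·6!/k!
= 6! - 6!/1! + 6!/2! - 6!/3! + 6!/4! - 6!/5! + 6!/6!
= 720 - 720 + 360 - 120 + 30 - 6 + 1
= 265

265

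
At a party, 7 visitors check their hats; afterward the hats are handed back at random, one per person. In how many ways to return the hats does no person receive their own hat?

1854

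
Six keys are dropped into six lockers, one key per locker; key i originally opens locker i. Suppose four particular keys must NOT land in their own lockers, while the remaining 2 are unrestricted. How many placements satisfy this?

Inclusion-exclusion on the 4 forbidden self-matches:
Σ_{j=0}^{4} (-1)^j C(4,j)(6-j)!
= C(4,0)·6! - C(4,1)·5! + C(4,2)·4! - C(4,3)·3! + C(4,4)·2!
= 720 - 480 + 144 - 24 + 2
= 362

362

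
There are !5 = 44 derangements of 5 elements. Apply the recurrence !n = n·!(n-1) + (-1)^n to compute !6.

!6 = 6·44 + 1 = 265.

265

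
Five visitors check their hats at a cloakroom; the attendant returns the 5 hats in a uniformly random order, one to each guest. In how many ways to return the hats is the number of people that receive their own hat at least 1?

Sum C(5,i)·!(5-i) for i = 1..5:
  i=1: C(5,1)·!4 = 5·9 = 45
  i=2: C(5,2)·!3 = 10·2 = 20
  i=3: C(5,3)·!2 = 10·1 = 10
  i=4: C(5,4)·!1 = 5·0 = 0
  i=5: C(5,5)·!0 = 1·1 = 1
Total = 76.

76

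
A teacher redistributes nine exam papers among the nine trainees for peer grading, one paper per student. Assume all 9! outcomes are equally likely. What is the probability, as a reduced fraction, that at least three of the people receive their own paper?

29143/362880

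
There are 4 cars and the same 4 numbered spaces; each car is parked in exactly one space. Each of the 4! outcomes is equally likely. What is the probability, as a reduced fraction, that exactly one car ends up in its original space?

1/3

Favorable outcomes: C(4,1)·!3 = 4·2 = 8.
Total outcomes: 4! = 24.
Probability = 8/24 = 1/3.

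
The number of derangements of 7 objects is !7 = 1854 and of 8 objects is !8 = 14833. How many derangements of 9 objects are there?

!9 = (9-1)·(!8 + !7) = 8·(14833 + 1854) = 8·16687 = 133496.

133496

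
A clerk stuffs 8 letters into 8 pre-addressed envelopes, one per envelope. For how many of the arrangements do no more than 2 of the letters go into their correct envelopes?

37085

# with exactly i fixed is C(8,i)·!(8-i); sum over i=0..2:
  i=0: C(8,0)·!8 = 1·14833 = 14833
  i=1: C(8,1)·!7 = 8·1854 = 14832
  i=2: C(8,2)·!6 = 28·265 = 7420
Total = 37085.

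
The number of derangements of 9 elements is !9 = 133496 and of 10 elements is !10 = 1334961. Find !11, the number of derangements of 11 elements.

!11 = (11-1)·(!10 + !9) = 10·(1334961 + 133496) = 10·1468457 = 14684570.

14684570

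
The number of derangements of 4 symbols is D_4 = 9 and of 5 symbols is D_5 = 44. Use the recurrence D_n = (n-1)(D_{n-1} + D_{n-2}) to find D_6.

265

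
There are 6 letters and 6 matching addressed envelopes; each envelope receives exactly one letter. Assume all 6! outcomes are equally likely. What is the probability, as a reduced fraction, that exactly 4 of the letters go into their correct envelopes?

1/48

Favorable outcomes: C(6,4)·!2 = 15·1 = 15.
Total outcomes: 6! = 720.
Probability = 15/720 = 1/48.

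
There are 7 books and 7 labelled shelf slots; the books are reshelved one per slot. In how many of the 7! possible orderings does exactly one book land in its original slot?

Choose which one of the 7 is fixed: C(7,1) = 7.
The remaining 6 must be deranged: !6 = 265.
Total: 7 × 265 = 1855.

1855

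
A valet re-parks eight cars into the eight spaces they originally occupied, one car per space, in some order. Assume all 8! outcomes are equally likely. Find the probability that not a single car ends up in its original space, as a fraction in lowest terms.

2119/5760

Favorable outcomes: !8 = 14833.
Total outcomes: 8! = 40320.
Probability = 14833/40320 = 2119/5760.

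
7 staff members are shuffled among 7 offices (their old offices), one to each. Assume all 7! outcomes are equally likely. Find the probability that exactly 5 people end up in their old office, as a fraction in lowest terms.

Favorable outcomes: C(7,5)·!2 = 21·1 = 21.
Total outcomes: 7! = 5040.
Probability = 21/5040 = 1/240.

1/240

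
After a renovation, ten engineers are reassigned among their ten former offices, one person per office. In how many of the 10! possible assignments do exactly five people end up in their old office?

Pick the 5 fixed positions: C(10,5) = 252 ways.
The other 5 form a derangement: !5 = 44.
Total: 252 × 44 = 11088.

11088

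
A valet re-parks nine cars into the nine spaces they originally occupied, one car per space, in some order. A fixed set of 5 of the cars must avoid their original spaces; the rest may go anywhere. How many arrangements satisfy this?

205056

Let A_j be the event that the j-th constrained one is fixed. By inclusion-exclusion over the 5 events:
Σ_{j=0}^{5} (-1)^j C(5,j)(9-j)!
= C(5,0)·9! - C(5,1)·8! + C(5,2)·7! - C(5,3)·6! + C(5,4)·5! - C(5,5)·4!
= 362880 - 201600 + 50400 - 7200 + 600 - 24
= 205056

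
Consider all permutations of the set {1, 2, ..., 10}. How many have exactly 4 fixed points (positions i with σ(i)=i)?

Choose which 4 of the 10 are fixed: C(10,4) = 210.
The remaining 6 must be deranged: !6 = 265.
Total: 210 × 265 = 55650.

55650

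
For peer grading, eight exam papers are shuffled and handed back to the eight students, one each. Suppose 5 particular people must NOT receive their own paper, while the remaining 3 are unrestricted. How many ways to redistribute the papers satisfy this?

21234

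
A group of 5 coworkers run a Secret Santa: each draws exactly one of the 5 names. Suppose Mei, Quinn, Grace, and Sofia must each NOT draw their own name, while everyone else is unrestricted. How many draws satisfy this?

53

Let A_j be the event that the j-th constrained one is fixed. By inclusion-exclusion over the 4 events:
Σ_{j=0}^{4} (-1)^j C(4,j)(5-j)!
= C(4,0)·5! - C(4,1)·4! + C(4,2)·3! - C(4,3)·2! + C(4,4)·1!
= 120 - 96 + 36 - 8 + 1
= 53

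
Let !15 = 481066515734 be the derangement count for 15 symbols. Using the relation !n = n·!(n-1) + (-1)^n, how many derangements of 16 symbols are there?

!16 = 16·481066515734 + 1 = 7697064251745.

7697064251745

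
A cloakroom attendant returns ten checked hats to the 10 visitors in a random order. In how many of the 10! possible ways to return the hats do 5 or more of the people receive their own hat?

Sum C(10,i)·!(10-i) for i = 5..10:
  i=5: C(10,5)·!5 = 252·44 = 11088
  i=6: C(10,6)·!4 = 210·9 = 1890
  i=7: C(10,7)·!3 = 120·2 = 240
  i=8: C(10,8)·!2 = 45·1 = 45
  i=9: C(10,9)·!1 = 10·0 = 0
  i=10: C(10,10)·!0 = 1·1 = 1
Total = 13264.

13264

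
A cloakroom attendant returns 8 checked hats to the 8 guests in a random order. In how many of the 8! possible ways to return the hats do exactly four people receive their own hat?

Pick the 4 fixed positions: C(8,4) = 70 ways.
The other 4 form a derangement: !4 = 9.
Total: 70 × 9 = 630.

630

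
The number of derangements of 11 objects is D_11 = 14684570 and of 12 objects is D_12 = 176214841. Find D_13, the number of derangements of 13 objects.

D_13 = (13-1)·(D_12 + D_11) = 12·(176214841 + 14684570) = 12·190899411 = 2290792932.

2290792932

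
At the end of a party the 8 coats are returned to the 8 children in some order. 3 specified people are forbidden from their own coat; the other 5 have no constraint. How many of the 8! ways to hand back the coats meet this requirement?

Let A_j be the event that the j-th constrained one is fixed. By inclusion-exclusion over the 3 events:
Σ_{j=0}^{3} (-1)^j C(3,j)(8-j)!
= C(3,0)·8! - C(3,1)·7! + C(3,2)·6! - C(3,3)·5!
= 40320 - 15120 + 2160 - 120
= 27240

27240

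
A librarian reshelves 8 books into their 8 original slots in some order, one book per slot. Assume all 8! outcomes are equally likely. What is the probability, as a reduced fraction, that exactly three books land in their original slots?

Favorable outcomes: C(8,3)·!5 = 56·44 = 2464.
Total outcomes: 8! = 40320.
Probability = 2464/40320 = 11/180.

11/180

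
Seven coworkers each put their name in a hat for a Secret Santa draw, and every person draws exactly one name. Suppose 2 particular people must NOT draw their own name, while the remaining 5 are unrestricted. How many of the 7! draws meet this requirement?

3720

Inclusion-exclusion on the 2 forbidden self-matches:
Σ_{j=0}^{2} (-1)^j C(2,j)(7-j)!
= C(2,0)·7! - C(2,1)·6! + C(2,2)·5!
= 5040 - 1440 + 120
= 3720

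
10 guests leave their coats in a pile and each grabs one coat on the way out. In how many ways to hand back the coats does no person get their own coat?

Recurrence: !10 = 10·!9 + (-1)^10.
!10 = 10·133496 + 1 = 1334961

1334961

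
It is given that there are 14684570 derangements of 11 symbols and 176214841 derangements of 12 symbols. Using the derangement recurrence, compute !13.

2290792932

!13 = (13-1)·(!12 + !11) = 12·(176214841 + 14684570) = 12·190899411 = 2290792932.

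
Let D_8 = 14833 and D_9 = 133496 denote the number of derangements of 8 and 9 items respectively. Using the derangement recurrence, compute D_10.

1334961

D_10 = (10-1)·(D_9 + D_8) = 9·(133496 + 14833) = 9·148329 = 1334961.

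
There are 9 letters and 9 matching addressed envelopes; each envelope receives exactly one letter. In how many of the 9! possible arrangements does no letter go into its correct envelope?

133496

!9 is the nearest integer to 9!/e.
9! = 362880, and 362880/e ≈ 133496.09, so !9 = 133496.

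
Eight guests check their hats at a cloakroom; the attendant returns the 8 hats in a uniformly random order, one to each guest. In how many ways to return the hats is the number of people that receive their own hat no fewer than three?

3235

Sum C(8,i)·!(8-i) for i = 3..8:
  i=3: C(8,3)·!5 = 56·44 = 2464
  i=4: C(8,4)·!4 = 70·9 = 630
  i=5: C(8,5)·!3 = 56·2 = 112
  i=6: C(8,6)·!2 = 28·1 = 28
  i=7: C(8,7)·!1 = 8·0 = 0
  i=8: C(8,8)·!0 = 1·1 = 1
Total = 3235.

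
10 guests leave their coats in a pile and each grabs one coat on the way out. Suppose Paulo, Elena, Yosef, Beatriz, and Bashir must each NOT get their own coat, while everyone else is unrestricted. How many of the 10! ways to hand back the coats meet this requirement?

2170680

Let A_j be the event that the j-th constrained one is fixed. By inclusion-exclusion over the 5 events:
Σ_{j=0}^{5} (-1)^j C(5,j)(10-j)!
= C(5,0)·10! - C(5,1)·9! + C(5,2)·8! - C(5,3)·7! + C(5,4)·6! - C(5,5)·5!
= 3628800 - 1814400 + 403200 - 50400 + 3600 - 120
= 2170680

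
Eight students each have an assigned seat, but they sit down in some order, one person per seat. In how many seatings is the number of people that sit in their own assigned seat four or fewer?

Sum C(8,i)·!(8-i) for i = 0..4:
  i=0: C(8,0)·!8 = 1·14833 = 14833
  i=1: C(8,1)·!7 = 8·1854 = 14832
  i=2: C(8,2)·!6 = 28·265 = 7420
  i=3: C(8,3)·!5 = 56·44 = 2464
  i=4: C(8,4)·!4 = 70·9 = 630
Total = 40179.

40179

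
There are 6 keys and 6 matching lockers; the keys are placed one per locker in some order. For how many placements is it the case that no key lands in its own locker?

265

!6 = 6! · Σ_{k=0}^{6} (-1)^k/k!
= 6! - 6!/1! + 6!/2! - 6!/3! + 6!/4! - 6!/5! + 6!/6!
= 720 - 720 + 360 - 120 + 30 - 6 + 1
= 265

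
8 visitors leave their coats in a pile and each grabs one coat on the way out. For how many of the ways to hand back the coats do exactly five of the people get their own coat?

112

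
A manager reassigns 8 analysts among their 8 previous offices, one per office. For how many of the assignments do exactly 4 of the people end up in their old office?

Pick the 4 fixed positions: C(8,4) = 70 ways.
The other 4 form a derangement: !4 = 9.
Total: 70 × 9 = 630.

630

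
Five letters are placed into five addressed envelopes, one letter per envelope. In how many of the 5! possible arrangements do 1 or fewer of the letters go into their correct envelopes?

# with exactly i fixed is C(5,i)·!(5-i); sum over i=0..1:
  i=0: C(5,0)·!5 = 1·44 = 44
  i=1: C(5,1)·!4 = 5·9 = 45
Total = 89.

89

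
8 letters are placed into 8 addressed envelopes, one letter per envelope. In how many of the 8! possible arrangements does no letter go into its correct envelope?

14833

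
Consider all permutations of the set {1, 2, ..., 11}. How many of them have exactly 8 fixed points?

Choose which 8 of the 11 are fixed: C(11,8) = 165.
The remaining 3 must be deranged: !3 = 2.
Total: 165 × 2 = 330.

330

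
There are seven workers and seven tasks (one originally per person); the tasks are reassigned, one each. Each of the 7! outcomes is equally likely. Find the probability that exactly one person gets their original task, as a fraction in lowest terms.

53/144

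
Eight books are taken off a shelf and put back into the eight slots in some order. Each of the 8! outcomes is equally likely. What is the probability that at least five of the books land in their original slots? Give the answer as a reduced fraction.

47/13440

Favorable outcomes: Σ_{i≥5} C(8,i)·!(8-i) = 56·2 + 28·1 + 8·0 + 1·1 = 141.
Total outcomes: 8! = 40320.
Probability = 141/40320 = 47/13440.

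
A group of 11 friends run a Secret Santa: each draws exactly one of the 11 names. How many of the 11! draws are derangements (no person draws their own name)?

14684570

Recurrence: !11 = 11·!10 + (-1)^11.
!11 = 11·1334961 - 1 = 14684570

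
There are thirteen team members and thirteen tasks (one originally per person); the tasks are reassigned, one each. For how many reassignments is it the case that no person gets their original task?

2290792932

The subfactorial !13 = [13!/e] (nearest integer).
13! = 6227020800, and 6227020800/e ≈ 2290792932.07, so !13 = 2290792932.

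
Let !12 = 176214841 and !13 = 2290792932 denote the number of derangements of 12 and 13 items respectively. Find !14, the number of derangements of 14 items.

32071101049

!14 = (14-1)·(!13 + !12) = 13·(2290792932 + 176214841) = 13·2467007773 = 32071101049.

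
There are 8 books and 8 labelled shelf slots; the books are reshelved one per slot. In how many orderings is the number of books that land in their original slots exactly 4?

Choose which 4 of the 8 are fixed: C(8,4) = 70.
The remaining 4 must be deranged: !4 = 9.
Total: 70 × 9 = 630.

630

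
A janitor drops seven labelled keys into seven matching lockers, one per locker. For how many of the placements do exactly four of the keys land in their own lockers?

70

Pick the 4 fixed positions: C(7,4) = 35 ways.
The other 3 form a derangement: !3 = 2.
Total: 35 × 2 = 70.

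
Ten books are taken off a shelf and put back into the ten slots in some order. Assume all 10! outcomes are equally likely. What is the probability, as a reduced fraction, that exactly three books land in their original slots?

Favorable outcomes: C(10,3)·!7 = 120·1854 = 222480.
Total outcomes: 10! = 3628800.
Probability = 222480/3628800 = 103/1680.

103/1680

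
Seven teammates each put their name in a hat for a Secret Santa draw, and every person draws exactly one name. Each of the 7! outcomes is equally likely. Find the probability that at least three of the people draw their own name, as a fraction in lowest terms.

407/5040

Favorable outcomes: Σ_{i≥3} C(7,i)·!(7-i) = 35·9 + 35·2 + 21·1 + 7·0 + 1·1 = 407.
Total outcomes: 7! = 5040.
Probability = 407/5040 = 407/5040.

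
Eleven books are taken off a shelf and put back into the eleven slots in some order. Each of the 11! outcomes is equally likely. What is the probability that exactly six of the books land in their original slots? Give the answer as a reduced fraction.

Favorable outcomes: C(11,6)·!5 = 462·44 = 20328.
Total outcomes: 11! = 39916800.
Probability = 20328/39916800 = 11/21600.

11/21600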